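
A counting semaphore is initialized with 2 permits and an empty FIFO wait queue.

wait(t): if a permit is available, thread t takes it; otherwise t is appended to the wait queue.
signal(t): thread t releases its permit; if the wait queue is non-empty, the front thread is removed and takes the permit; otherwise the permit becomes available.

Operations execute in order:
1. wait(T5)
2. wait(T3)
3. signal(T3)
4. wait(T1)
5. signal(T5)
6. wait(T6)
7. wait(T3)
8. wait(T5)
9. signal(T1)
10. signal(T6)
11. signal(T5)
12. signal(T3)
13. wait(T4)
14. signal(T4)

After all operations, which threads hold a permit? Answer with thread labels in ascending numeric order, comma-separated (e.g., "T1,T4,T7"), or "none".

Answer: none

Derivation:
Step 1: wait(T5) -> count=1 queue=[] holders={T5}
Step 2: wait(T3) -> count=0 queue=[] holders={T3,T5}
Step 3: signal(T3) -> count=1 queue=[] holders={T5}
Step 4: wait(T1) -> count=0 queue=[] holders={T1,T5}
Step 5: signal(T5) -> count=1 queue=[] holders={T1}
Step 6: wait(T6) -> count=0 queue=[] holders={T1,T6}
Step 7: wait(T3) -> count=0 queue=[T3] holders={T1,T6}
Step 8: wait(T5) -> count=0 queue=[T3,T5] holders={T1,T6}
Step 9: signal(T1) -> count=0 queue=[T5] holders={T3,T6}
Step 10: signal(T6) -> count=0 queue=[] holders={T3,T5}
Step 11: signal(T5) -> count=1 queue=[] holders={T3}
Step 12: signal(T3) -> count=2 queue=[] holders={none}
Step 13: wait(T4) -> count=1 queue=[] holders={T4}
Step 14: signal(T4) -> count=2 queue=[] holders={none}
Final holders: none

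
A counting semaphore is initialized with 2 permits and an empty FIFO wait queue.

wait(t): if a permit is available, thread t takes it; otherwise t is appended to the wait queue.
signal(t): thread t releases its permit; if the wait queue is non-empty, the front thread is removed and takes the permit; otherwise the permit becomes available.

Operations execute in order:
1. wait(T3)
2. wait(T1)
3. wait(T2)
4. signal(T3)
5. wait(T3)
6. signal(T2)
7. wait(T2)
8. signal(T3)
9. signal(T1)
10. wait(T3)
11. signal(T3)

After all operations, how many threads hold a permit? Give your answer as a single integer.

Step 1: wait(T3) -> count=1 queue=[] holders={T3}
Step 2: wait(T1) -> count=0 queue=[] holders={T1,T3}
Step 3: wait(T2) -> count=0 queue=[T2] holders={T1,T3}
Step 4: signal(T3) -> count=0 queue=[] holders={T1,T2}
Step 5: wait(T3) -> count=0 queue=[T3] holders={T1,T2}
Step 6: signal(T2) -> count=0 queue=[] holders={T1,T3}
Step 7: wait(T2) -> count=0 queue=[T2] holders={T1,T3}
Step 8: signal(T3) -> count=0 queue=[] holders={T1,T2}
Step 9: signal(T1) -> count=1 queue=[] holders={T2}
Step 10: wait(T3) -> count=0 queue=[] holders={T2,T3}
Step 11: signal(T3) -> count=1 queue=[] holders={T2}
Final holders: {T2} -> 1 thread(s)

Answer: 1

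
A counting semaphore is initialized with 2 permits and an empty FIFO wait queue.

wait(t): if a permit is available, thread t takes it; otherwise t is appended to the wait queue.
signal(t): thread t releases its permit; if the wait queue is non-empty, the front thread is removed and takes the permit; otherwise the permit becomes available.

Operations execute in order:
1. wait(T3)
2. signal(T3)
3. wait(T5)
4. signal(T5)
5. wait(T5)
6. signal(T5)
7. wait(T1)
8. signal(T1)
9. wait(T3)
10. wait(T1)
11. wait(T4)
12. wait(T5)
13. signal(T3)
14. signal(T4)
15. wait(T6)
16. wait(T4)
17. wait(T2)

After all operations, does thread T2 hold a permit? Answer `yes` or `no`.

Answer: no

Derivation:
Step 1: wait(T3) -> count=1 queue=[] holders={T3}
Step 2: signal(T3) -> count=2 queue=[] holders={none}
Step 3: wait(T5) -> count=1 queue=[] holders={T5}
Step 4: signal(T5) -> count=2 queue=[] holders={none}
Step 5: wait(T5) -> count=1 queue=[] holders={T5}
Step 6: signal(T5) -> count=2 queue=[] holders={none}
Step 7: wait(T1) -> count=1 queue=[] holders={T1}
Step 8: signal(T1) -> count=2 queue=[] holders={none}
Step 9: wait(T3) -> count=1 queue=[] holders={T3}
Step 10: wait(T1) -> count=0 queue=[] holders={T1,T3}
Step 11: wait(T4) -> count=0 queue=[T4] holders={T1,T3}
Step 12: wait(T5) -> count=0 queue=[T4,T5] holders={T1,T3}
Step 13: signal(T3) -> count=0 queue=[T5] holders={T1,T4}
Step 14: signal(T4) -> count=0 queue=[] holders={T1,T5}
Step 15: wait(T6) -> count=0 queue=[T6] holders={T1,T5}
Step 16: wait(T4) -> count=0 queue=[T6,T4] holders={T1,T5}
Step 17: wait(T2) -> count=0 queue=[T6,T4,T2] holders={T1,T5}
Final holders: {T1,T5} -> T2 not in holders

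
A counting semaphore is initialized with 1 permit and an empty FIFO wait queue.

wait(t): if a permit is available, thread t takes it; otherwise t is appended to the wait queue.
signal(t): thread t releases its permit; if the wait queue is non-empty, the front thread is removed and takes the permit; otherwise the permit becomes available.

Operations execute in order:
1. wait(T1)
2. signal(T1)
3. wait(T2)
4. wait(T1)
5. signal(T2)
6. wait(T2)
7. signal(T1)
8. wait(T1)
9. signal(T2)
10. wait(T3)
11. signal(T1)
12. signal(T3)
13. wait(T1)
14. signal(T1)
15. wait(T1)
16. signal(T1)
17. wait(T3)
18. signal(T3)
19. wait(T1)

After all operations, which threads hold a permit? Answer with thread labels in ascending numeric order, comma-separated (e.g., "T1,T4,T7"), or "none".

Answer: T1

Derivation:
Step 1: wait(T1) -> count=0 queue=[] holders={T1}
Step 2: signal(T1) -> count=1 queue=[] holders={none}
Step 3: wait(T2) -> count=0 queue=[] holders={T2}
Step 4: wait(T1) -> count=0 queue=[T1] holders={T2}
Step 5: signal(T2) -> count=0 queue=[] holders={T1}
Step 6: wait(T2) -> count=0 queue=[T2] holders={T1}
Step 7: signal(T1) -> count=0 queue=[] holders={T2}
Step 8: wait(T1) -> count=0 queue=[T1] holders={T2}
Step 9: signal(T2) -> count=0 queue=[] holders={T1}
Step 10: wait(T3) -> count=0 queue=[T3] holders={T1}
Step 11: signal(T1) -> count=0 queue=[] holders={T3}
Step 12: signal(T3) -> count=1 queue=[] holders={none}
Step 13: wait(T1) -> count=0 queue=[] holders={T1}
Step 14: signal(T1) -> count=1 queue=[] holders={none}
Step 15: wait(T1) -> count=0 queue=[] holders={T1}
Step 16: signal(T1) -> count=1 queue=[] holders={none}
Step 17: wait(T3) -> count=0 queue=[] holders={T3}
Step 18: signal(T3) -> count=1 queue=[] holders={none}
Step 19: wait(T1) -> count=0 queue=[] holders={T1}
Final holders: T1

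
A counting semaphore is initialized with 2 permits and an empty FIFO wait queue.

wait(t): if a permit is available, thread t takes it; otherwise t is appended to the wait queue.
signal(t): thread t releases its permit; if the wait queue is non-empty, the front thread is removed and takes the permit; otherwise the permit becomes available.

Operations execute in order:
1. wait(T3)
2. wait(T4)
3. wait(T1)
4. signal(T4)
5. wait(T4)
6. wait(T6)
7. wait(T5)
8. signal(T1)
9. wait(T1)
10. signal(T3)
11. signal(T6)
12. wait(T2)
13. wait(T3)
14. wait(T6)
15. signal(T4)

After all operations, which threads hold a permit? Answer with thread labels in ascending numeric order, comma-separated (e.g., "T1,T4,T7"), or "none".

Step 1: wait(T3) -> count=1 queue=[] holders={T3}
Step 2: wait(T4) -> count=0 queue=[] holders={T3,T4}
Step 3: wait(T1) -> count=0 queue=[T1] holders={T3,T4}
Step 4: signal(T4) -> count=0 queue=[] holders={T1,T3}
Step 5: wait(T4) -> count=0 queue=[T4] holders={T1,T3}
Step 6: wait(T6) -> count=0 queue=[T4,T6] holders={T1,T3}
Step 7: wait(T5) -> count=0 queue=[T4,T6,T5] holders={T1,T3}
Step 8: signal(T1) -> count=0 queue=[T6,T5] holders={T3,T4}
Step 9: wait(T1) -> count=0 queue=[T6,T5,T1] holders={T3,T4}
Step 10: signal(T3) -> count=0 queue=[T5,T1] holders={T4,T6}
Step 11: signal(T6) -> count=0 queue=[T1] holders={T4,T5}
Step 12: wait(T2) -> count=0 queue=[T1,T2] holders={T4,T5}
Step 13: wait(T3) -> count=0 queue=[T1,T2,T3] holders={T4,T5}
Step 14: wait(T6) -> count=0 queue=[T1,T2,T3,T6] holders={T4,T5}
Step 15: signal(T4) -> count=0 queue=[T2,T3,T6] holders={T1,T5}
Final holders: T1,T5

Answer: T1,T5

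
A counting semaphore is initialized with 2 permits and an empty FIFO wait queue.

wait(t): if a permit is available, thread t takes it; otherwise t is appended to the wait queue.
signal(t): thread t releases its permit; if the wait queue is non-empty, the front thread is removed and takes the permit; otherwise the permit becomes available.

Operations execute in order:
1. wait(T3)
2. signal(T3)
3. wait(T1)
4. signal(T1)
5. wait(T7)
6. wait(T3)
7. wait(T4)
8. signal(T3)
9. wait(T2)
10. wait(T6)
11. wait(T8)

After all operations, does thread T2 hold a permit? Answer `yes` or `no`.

Step 1: wait(T3) -> count=1 queue=[] holders={T3}
Step 2: signal(T3) -> count=2 queue=[] holders={none}
Step 3: wait(T1) -> count=1 queue=[] holders={T1}
Step 4: signal(T1) -> count=2 queue=[] holders={none}
Step 5: wait(T7) -> count=1 queue=[] holders={T7}
Step 6: wait(T3) -> count=0 queue=[] holders={T3,T7}
Step 7: wait(T4) -> count=0 queue=[T4] holders={T3,T7}
Step 8: signal(T3) -> count=0 queue=[] holders={T4,T7}
Step 9: wait(T2) -> count=0 queue=[T2] holders={T4,T7}
Step 10: wait(T6) -> count=0 queue=[T2,T6] holders={T4,T7}
Step 11: wait(T8) -> count=0 queue=[T2,T6,T8] holders={T4,T7}
Final holders: {T4,T7} -> T2 not in holders

Answer: no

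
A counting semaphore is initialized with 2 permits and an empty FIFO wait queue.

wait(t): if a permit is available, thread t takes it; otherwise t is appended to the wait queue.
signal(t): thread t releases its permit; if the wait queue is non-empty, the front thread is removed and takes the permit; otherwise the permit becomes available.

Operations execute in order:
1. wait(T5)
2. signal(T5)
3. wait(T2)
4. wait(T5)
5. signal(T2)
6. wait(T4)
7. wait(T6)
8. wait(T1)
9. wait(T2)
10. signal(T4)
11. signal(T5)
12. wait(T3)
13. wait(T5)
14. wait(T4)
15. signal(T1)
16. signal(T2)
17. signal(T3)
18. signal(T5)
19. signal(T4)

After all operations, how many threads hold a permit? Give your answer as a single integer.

Step 1: wait(T5) -> count=1 queue=[] holders={T5}
Step 2: signal(T5) -> count=2 queue=[] holders={none}
Step 3: wait(T2) -> count=1 queue=[] holders={T2}
Step 4: wait(T5) -> count=0 queue=[] holders={T2,T5}
Step 5: signal(T2) -> count=1 queue=[] holders={T5}
Step 6: wait(T4) -> count=0 queue=[] holders={T4,T5}
Step 7: wait(T6) -> count=0 queue=[T6] holders={T4,T5}
Step 8: wait(T1) -> count=0 queue=[T6,T1] holders={T4,T5}
Step 9: wait(T2) -> count=0 queue=[T6,T1,T2] holders={T4,T5}
Step 10: signal(T4) -> count=0 queue=[T1,T2] holders={T5,T6}
Step 11: signal(T5) -> count=0 queue=[T2] holders={T1,T6}
Step 12: wait(T3) -> count=0 queue=[T2,T3] holders={T1,T6}
Step 13: wait(T5) -> count=0 queue=[T2,T3,T5] holders={T1,T6}
Step 14: wait(T4) -> count=0 queue=[T2,T3,T5,T4] holders={T1,T6}
Step 15: signal(T1) -> count=0 queue=[T3,T5,T4] holders={T2,T6}
Step 16: signal(T2) -> count=0 queue=[T5,T4] holders={T3,T6}
Step 17: signal(T3) -> count=0 queue=[T4] holders={T5,T6}
Step 18: signal(T5) -> count=0 queue=[] holders={T4,T6}
Step 19: signal(T4) -> count=1 queue=[] holders={T6}
Final holders: {T6} -> 1 thread(s)

Answer: 1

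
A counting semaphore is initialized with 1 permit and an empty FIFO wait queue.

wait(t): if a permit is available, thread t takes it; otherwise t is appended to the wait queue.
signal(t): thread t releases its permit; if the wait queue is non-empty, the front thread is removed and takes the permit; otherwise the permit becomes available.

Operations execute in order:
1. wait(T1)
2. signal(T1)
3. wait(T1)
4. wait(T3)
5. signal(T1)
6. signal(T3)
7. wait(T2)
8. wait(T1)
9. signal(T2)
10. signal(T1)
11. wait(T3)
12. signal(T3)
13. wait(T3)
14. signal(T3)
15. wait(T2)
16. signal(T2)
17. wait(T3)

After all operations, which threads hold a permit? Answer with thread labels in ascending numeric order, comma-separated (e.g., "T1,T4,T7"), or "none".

Step 1: wait(T1) -> count=0 queue=[] holders={T1}
Step 2: signal(T1) -> count=1 queue=[] holders={none}
Step 3: wait(T1) -> count=0 queue=[] holders={T1}
Step 4: wait(T3) -> count=0 queue=[T3] holders={T1}
Step 5: signal(T1) -> count=0 queue=[] holders={T3}
Step 6: signal(T3) -> count=1 queue=[] holders={none}
Step 7: wait(T2) -> count=0 queue=[] holders={T2}
Step 8: wait(T1) -> count=0 queue=[T1] holders={T2}
Step 9: signal(T2) -> count=0 queue=[] holders={T1}
Step 10: signal(T1) -> count=1 queue=[] holders={none}
Step 11: wait(T3) -> count=0 queue=[] holders={T3}
Step 12: signal(T3) -> count=1 queue=[] holders={none}
Step 13: wait(T3) -> count=0 queue=[] holders={T3}
Step 14: signal(T3) -> count=1 queue=[] holders={none}
Step 15: wait(T2) -> count=0 queue=[] holders={T2}
Step 16: signal(T2) -> count=1 queue=[] holders={none}
Step 17: wait(T3) -> count=0 queue=[] holders={T3}
Final holders: T3

Answer: T3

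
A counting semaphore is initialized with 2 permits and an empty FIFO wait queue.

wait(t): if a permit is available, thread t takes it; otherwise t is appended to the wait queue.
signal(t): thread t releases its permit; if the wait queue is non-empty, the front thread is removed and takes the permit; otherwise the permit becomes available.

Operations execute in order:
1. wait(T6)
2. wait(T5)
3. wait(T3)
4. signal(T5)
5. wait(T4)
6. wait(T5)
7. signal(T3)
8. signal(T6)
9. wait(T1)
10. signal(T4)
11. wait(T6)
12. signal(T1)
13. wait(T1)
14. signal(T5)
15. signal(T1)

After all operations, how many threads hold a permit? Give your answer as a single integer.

Answer: 1

Derivation:
Step 1: wait(T6) -> count=1 queue=[] holders={T6}
Step 2: wait(T5) -> count=0 queue=[] holders={T5,T6}
Step 3: wait(T3) -> count=0 queue=[T3] holders={T5,T6}
Step 4: signal(T5) -> count=0 queue=[] holders={T3,T6}
Step 5: wait(T4) -> count=0 queue=[T4] holders={T3,T6}
Step 6: wait(T5) -> count=0 queue=[T4,T5] holders={T3,T6}
Step 7: signal(T3) -> count=0 queue=[T5] holders={T4,T6}
Step 8: signal(T6) -> count=0 queue=[] holders={T4,T5}
Step 9: wait(T1) -> count=0 queue=[T1] holders={T4,T5}
Step 10: signal(T4) -> count=0 queue=[] holders={T1,T5}
Step 11: wait(T6) -> count=0 queue=[T6] holders={T1,T5}
Step 12: signal(T1) -> count=0 queue=[] holders={T5,T6}
Step 13: wait(T1) -> count=0 queue=[T1] holders={T5,T6}
Step 14: signal(T5) -> count=0 queue=[] holders={T1,T6}
Step 15: signal(T1) -> count=1 queue=[] holders={T6}
Final holders: {T6} -> 1 thread(s)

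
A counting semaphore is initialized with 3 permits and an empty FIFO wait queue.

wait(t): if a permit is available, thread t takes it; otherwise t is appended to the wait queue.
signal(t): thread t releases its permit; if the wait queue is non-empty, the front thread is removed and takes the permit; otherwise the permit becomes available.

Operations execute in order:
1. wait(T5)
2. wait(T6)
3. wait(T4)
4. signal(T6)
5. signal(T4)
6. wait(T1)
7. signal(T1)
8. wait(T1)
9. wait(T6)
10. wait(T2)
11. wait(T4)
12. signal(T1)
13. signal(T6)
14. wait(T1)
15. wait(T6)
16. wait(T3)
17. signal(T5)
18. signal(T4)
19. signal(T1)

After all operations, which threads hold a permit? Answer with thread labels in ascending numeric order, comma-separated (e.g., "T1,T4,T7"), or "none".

Step 1: wait(T5) -> count=2 queue=[] holders={T5}
Step 2: wait(T6) -> count=1 queue=[] holders={T5,T6}
Step 3: wait(T4) -> count=0 queue=[] holders={T4,T5,T6}
Step 4: signal(T6) -> count=1 queue=[] holders={T4,T5}
Step 5: signal(T4) -> count=2 queue=[] holders={T5}
Step 6: wait(T1) -> count=1 queue=[] holders={T1,T5}
Step 7: signal(T1) -> count=2 queue=[] holders={T5}
Step 8: wait(T1) -> count=1 queue=[] holders={T1,T5}
Step 9: wait(T6) -> count=0 queue=[] holders={T1,T5,T6}
Step 10: wait(T2) -> count=0 queue=[T2] holders={T1,T5,T6}
Step 11: wait(T4) -> count=0 queue=[T2,T4] holders={T1,T5,T6}
Step 12: signal(T1) -> count=0 queue=[T4] holders={T2,T5,T6}
Step 13: signal(T6) -> count=0 queue=[] holders={T2,T4,T5}
Step 14: wait(T1) -> count=0 queue=[T1] holders={T2,T4,T5}
Step 15: wait(T6) -> count=0 queue=[T1,T6] holders={T2,T4,T5}
Step 16: wait(T3) -> count=0 queue=[T1,T6,T3] holders={T2,T4,T5}
Step 17: signal(T5) -> count=0 queue=[T6,T3] holders={T1,T2,T4}
Step 18: signal(T4) -> count=0 queue=[T3] holders={T1,T2,T6}
Step 19: signal(T1) -> count=0 queue=[] holders={T2,T3,T6}
Final holders: T2,T3,T6

Answer: T2,T3,T6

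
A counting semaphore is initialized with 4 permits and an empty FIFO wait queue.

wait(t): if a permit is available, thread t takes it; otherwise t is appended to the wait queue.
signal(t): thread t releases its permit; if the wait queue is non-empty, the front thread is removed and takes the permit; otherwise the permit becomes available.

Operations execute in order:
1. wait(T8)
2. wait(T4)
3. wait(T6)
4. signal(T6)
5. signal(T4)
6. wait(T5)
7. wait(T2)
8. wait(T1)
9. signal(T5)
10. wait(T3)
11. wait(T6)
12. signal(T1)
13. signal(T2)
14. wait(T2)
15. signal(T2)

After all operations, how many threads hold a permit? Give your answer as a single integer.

Step 1: wait(T8) -> count=3 queue=[] holders={T8}
Step 2: wait(T4) -> count=2 queue=[] holders={T4,T8}
Step 3: wait(T6) -> count=1 queue=[] holders={T4,T6,T8}
Step 4: signal(T6) -> count=2 queue=[] holders={T4,T8}
Step 5: signal(T4) -> count=3 queue=[] holders={T8}
Step 6: wait(T5) -> count=2 queue=[] holders={T5,T8}
Step 7: wait(T2) -> count=1 queue=[] holders={T2,T5,T8}
Step 8: wait(T1) -> count=0 queue=[] holders={T1,T2,T5,T8}
Step 9: signal(T5) -> count=1 queue=[] holders={T1,T2,T8}
Step 10: wait(T3) -> count=0 queue=[] holders={T1,T2,T3,T8}
Step 11: wait(T6) -> count=0 queue=[T6] holders={T1,T2,T3,T8}
Step 12: signal(T1) -> count=0 queue=[] holders={T2,T3,T6,T8}
Step 13: signal(T2) -> count=1 queue=[] holders={T3,T6,T8}
Step 14: wait(T2) -> count=0 queue=[] holders={T2,T3,T6,T8}
Step 15: signal(T2) -> count=1 queue=[] holders={T3,T6,T8}
Final holders: {T3,T6,T8} -> 3 thread(s)

Answer: 3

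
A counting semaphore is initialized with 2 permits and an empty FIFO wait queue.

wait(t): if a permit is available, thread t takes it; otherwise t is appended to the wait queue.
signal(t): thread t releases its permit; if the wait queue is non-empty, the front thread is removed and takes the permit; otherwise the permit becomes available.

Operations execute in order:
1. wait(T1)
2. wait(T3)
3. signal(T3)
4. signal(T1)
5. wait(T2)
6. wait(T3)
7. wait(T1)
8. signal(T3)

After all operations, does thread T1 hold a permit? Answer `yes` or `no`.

Answer: yes

Derivation:
Step 1: wait(T1) -> count=1 queue=[] holders={T1}
Step 2: wait(T3) -> count=0 queue=[] holders={T1,T3}
Step 3: signal(T3) -> count=1 queue=[] holders={T1}
Step 4: signal(T1) -> count=2 queue=[] holders={none}
Step 5: wait(T2) -> count=1 queue=[] holders={T2}
Step 6: wait(T3) -> count=0 queue=[] holders={T2,T3}
Step 7: wait(T1) -> count=0 queue=[T1] holders={T2,T3}
Step 8: signal(T3) -> count=0 queue=[] holders={T1,T2}
Final holders: {T1,T2} -> T1 in holders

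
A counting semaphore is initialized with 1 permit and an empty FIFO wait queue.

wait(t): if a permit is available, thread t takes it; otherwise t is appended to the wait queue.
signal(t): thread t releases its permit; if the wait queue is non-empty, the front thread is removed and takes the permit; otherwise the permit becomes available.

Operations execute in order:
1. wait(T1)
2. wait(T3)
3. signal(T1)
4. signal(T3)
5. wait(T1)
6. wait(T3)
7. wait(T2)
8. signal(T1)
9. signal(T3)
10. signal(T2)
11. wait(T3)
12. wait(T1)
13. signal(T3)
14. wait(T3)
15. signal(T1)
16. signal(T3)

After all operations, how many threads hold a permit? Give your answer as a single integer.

Step 1: wait(T1) -> count=0 queue=[] holders={T1}
Step 2: wait(T3) -> count=0 queue=[T3] holders={T1}
Step 3: signal(T1) -> count=0 queue=[] holders={T3}
Step 4: signal(T3) -> count=1 queue=[] holders={none}
Step 5: wait(T1) -> count=0 queue=[] holders={T1}
Step 6: wait(T3) -> count=0 queue=[T3] holders={T1}
Step 7: wait(T2) -> count=0 queue=[T3,T2] holders={T1}
Step 8: signal(T1) -> count=0 queue=[T2] holders={T3}
Step 9: signal(T3) -> count=0 queue=[] holders={T2}
Step 10: signal(T2) -> count=1 queue=[] holders={none}
Step 11: wait(T3) -> count=0 queue=[] holders={T3}
Step 12: wait(T1) -> count=0 queue=[T1] holders={T3}
Step 13: signal(T3) -> count=0 queue=[] holders={T1}
Step 14: wait(T3) -> count=0 queue=[T3] holders={T1}
Step 15: signal(T1) -> count=0 queue=[] holders={T3}
Step 16: signal(T3) -> count=1 queue=[] holders={none}
Final holders: {none} -> 0 thread(s)

Answer: 0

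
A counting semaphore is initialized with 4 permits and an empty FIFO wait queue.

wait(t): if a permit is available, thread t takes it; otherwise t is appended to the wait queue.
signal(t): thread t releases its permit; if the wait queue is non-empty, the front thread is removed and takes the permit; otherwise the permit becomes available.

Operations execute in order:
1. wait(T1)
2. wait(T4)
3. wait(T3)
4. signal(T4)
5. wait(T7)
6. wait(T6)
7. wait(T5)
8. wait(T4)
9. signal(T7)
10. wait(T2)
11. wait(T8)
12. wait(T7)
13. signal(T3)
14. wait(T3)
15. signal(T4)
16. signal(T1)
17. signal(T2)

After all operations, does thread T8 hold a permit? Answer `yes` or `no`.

Step 1: wait(T1) -> count=3 queue=[] holders={T1}
Step 2: wait(T4) -> count=2 queue=[] holders={T1,T4}
Step 3: wait(T3) -> count=1 queue=[] holders={T1,T3,T4}
Step 4: signal(T4) -> count=2 queue=[] holders={T1,T3}
Step 5: wait(T7) -> count=1 queue=[] holders={T1,T3,T7}
Step 6: wait(T6) -> count=0 queue=[] holders={T1,T3,T6,T7}
Step 7: wait(T5) -> count=0 queue=[T5] holders={T1,T3,T6,T7}
Step 8: wait(T4) -> count=0 queue=[T5,T4] holders={T1,T3,T6,T7}
Step 9: signal(T7) -> count=0 queue=[T4] holders={T1,T3,T5,T6}
Step 10: wait(T2) -> count=0 queue=[T4,T2] holders={T1,T3,T5,T6}
Step 11: wait(T8) -> count=0 queue=[T4,T2,T8] holders={T1,T3,T5,T6}
Step 12: wait(T7) -> count=0 queue=[T4,T2,T8,T7] holders={T1,T3,T5,T6}
Step 13: signal(T3) -> count=0 queue=[T2,T8,T7] holders={T1,T4,T5,T6}
Step 14: wait(T3) -> count=0 queue=[T2,T8,T7,T3] holders={T1,T4,T5,T6}
Step 15: signal(T4) -> count=0 queue=[T8,T7,T3] holders={T1,T2,T5,T6}
Step 16: signal(T1) -> count=0 queue=[T7,T3] holders={T2,T5,T6,T8}
Step 17: signal(T2) -> count=0 queue=[T3] holders={T5,T6,T7,T8}
Final holders: {T5,T6,T7,T8} -> T8 in holders

Answer: yes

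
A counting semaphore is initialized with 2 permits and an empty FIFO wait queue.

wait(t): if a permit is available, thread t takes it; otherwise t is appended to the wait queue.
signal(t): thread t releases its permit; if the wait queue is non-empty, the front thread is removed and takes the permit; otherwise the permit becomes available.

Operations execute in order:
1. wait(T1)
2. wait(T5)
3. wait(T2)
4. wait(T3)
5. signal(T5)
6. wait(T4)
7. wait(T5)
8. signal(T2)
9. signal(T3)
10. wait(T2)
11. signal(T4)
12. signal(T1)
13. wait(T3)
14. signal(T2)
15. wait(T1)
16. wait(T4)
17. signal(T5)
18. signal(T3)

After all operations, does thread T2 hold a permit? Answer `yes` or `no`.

Answer: no

Derivation:
Step 1: wait(T1) -> count=1 queue=[] holders={T1}
Step 2: wait(T5) -> count=0 queue=[] holders={T1,T5}
Step 3: wait(T2) -> count=0 queue=[T2] holders={T1,T5}
Step 4: wait(T3) -> count=0 queue=[T2,T3] holders={T1,T5}
Step 5: signal(T5) -> count=0 queue=[T3] holders={T1,T2}
Step 6: wait(T4) -> count=0 queue=[T3,T4] holders={T1,T2}
Step 7: wait(T5) -> count=0 queue=[T3,T4,T5] holders={T1,T2}
Step 8: signal(T2) -> count=0 queue=[T4,T5] holders={T1,T3}
Step 9: signal(T3) -> count=0 queue=[T5] holders={T1,T4}
Step 10: wait(T2) -> count=0 queue=[T5,T2] holders={T1,T4}
Step 11: signal(T4) -> count=0 queue=[T2] holders={T1,T5}
Step 12: signal(T1) -> count=0 queue=[] holders={T2,T5}
Step 13: wait(T3) -> count=0 queue=[T3] holders={T2,T5}
Step 14: signal(T2) -> count=0 queue=[] holders={T3,T5}
Step 15: wait(T1) -> count=0 queue=[T1] holders={T3,T5}
Step 16: wait(T4) -> count=0 queue=[T1,T4] holders={T3,T5}
Step 17: signal(T5) -> count=0 queue=[T4] holders={T1,T3}
Step 18: signal(T3) -> count=0 queue=[] holders={T1,T4}
Final holders: {T1,T4} -> T2 not in holders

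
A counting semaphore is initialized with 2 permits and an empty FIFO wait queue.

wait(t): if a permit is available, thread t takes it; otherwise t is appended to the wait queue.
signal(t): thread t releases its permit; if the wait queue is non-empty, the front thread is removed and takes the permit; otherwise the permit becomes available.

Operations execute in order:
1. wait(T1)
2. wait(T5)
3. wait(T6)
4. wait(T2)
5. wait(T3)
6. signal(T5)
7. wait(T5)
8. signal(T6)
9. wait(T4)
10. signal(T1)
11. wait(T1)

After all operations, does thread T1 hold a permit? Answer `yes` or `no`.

Step 1: wait(T1) -> count=1 queue=[] holders={T1}
Step 2: wait(T5) -> count=0 queue=[] holders={T1,T5}
Step 3: wait(T6) -> count=0 queue=[T6] holders={T1,T5}
Step 4: wait(T2) -> count=0 queue=[T6,T2] holders={T1,T5}
Step 5: wait(T3) -> count=0 queue=[T6,T2,T3] holders={T1,T5}
Step 6: signal(T5) -> count=0 queue=[T2,T3] holders={T1,T6}
Step 7: wait(T5) -> count=0 queue=[T2,T3,T5] holders={T1,T6}
Step 8: signal(T6) -> count=0 queue=[T3,T5] holders={T1,T2}
Step 9: wait(T4) -> count=0 queue=[T3,T5,T4] holders={T1,T2}
Step 10: signal(T1) -> count=0 queue=[T5,T4] holders={T2,T3}
Step 11: wait(T1) -> count=0 queue=[T5,T4,T1] holders={T2,T3}
Final holders: {T2,T3} -> T1 not in holders

Answer: no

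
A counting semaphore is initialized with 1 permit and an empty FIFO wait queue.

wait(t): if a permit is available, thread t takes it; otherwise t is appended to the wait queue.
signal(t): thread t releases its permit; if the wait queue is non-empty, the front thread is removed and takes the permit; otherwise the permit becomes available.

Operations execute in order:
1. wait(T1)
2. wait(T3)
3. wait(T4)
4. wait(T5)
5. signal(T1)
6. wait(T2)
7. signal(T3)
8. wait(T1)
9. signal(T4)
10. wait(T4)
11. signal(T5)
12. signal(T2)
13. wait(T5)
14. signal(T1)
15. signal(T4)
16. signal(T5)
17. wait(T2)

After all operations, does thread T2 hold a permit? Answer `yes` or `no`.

Answer: yes

Derivation:
Step 1: wait(T1) -> count=0 queue=[] holders={T1}
Step 2: wait(T3) -> count=0 queue=[T3] holders={T1}
Step 3: wait(T4) -> count=0 queue=[T3,T4] holders={T1}
Step 4: wait(T5) -> count=0 queue=[T3,T4,T5] holders={T1}
Step 5: signal(T1) -> count=0 queue=[T4,T5] holders={T3}
Step 6: wait(T2) -> count=0 queue=[T4,T5,T2] holders={T3}
Step 7: signal(T3) -> count=0 queue=[T5,T2] holders={T4}
Step 8: wait(T1) -> count=0 queue=[T5,T2,T1] holders={T4}
Step 9: signal(T4) -> count=0 queue=[T2,T1] holders={T5}
Step 10: wait(T4) -> count=0 queue=[T2,T1,T4] holders={T5}
Step 11: signal(T5) -> count=0 queue=[T1,T4] holders={T2}
Step 12: signal(T2) -> count=0 queue=[T4] holders={T1}
Step 13: wait(T5) -> count=0 queue=[T4,T5] holders={T1}
Step 14: signal(T1) -> count=0 queue=[T5] holders={T4}
Step 15: signal(T4) -> count=0 queue=[] holders={T5}
Step 16: signal(T5) -> count=1 queue=[] holders={none}
Step 17: wait(T2) -> count=0 queue=[] holders={T2}
Final holders: {T2} -> T2 in holders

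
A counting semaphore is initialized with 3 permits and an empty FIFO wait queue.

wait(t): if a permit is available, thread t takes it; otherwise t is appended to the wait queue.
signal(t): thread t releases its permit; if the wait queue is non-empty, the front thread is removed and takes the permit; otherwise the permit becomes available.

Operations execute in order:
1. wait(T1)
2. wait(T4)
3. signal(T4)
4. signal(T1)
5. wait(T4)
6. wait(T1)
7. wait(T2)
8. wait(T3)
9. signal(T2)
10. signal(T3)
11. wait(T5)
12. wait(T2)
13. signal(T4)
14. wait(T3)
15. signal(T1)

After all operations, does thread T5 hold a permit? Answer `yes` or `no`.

Step 1: wait(T1) -> count=2 queue=[] holders={T1}
Step 2: wait(T4) -> count=1 queue=[] holders={T1,T4}
Step 3: signal(T4) -> count=2 queue=[] holders={T1}
Step 4: signal(T1) -> count=3 queue=[] holders={none}
Step 5: wait(T4) -> count=2 queue=[] holders={T4}
Step 6: wait(T1) -> count=1 queue=[] holders={T1,T4}
Step 7: wait(T2) -> count=0 queue=[] holders={T1,T2,T4}
Step 8: wait(T3) -> count=0 queue=[T3] holders={T1,T2,T4}
Step 9: signal(T2) -> count=0 queue=[] holders={T1,T3,T4}
Step 10: signal(T3) -> count=1 queue=[] holders={T1,T4}
Step 11: wait(T5) -> count=0 queue=[] holders={T1,T4,T5}
Step 12: wait(T2) -> count=0 queue=[T2] holders={T1,T4,T5}
Step 13: signal(T4) -> count=0 queue=[] holders={T1,T2,T5}
Step 14: wait(T3) -> count=0 queue=[T3] holders={T1,T2,T5}
Step 15: signal(T1) -> count=0 queue=[] holders={T2,T3,T5}
Final holders: {T2,T3,T5} -> T5 in holders

Answer: yes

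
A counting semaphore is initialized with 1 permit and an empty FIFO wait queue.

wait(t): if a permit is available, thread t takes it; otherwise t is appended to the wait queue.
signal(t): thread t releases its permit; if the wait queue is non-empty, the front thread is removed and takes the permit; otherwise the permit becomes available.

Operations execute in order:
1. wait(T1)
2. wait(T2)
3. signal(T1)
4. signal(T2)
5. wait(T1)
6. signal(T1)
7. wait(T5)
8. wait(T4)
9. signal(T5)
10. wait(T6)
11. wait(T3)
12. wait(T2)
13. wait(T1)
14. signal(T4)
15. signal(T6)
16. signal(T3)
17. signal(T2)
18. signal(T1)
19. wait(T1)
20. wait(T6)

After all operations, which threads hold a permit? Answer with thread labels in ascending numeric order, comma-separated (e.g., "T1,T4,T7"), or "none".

Step 1: wait(T1) -> count=0 queue=[] holders={T1}
Step 2: wait(T2) -> count=0 queue=[T2] holders={T1}
Step 3: signal(T1) -> count=0 queue=[] holders={T2}
Step 4: signal(T2) -> count=1 queue=[] holders={none}
Step 5: wait(T1) -> count=0 queue=[] holders={T1}
Step 6: signal(T1) -> count=1 queue=[] holders={none}
Step 7: wait(T5) -> count=0 queue=[] holders={T5}
Step 8: wait(T4) -> count=0 queue=[T4] holders={T5}
Step 9: signal(T5) -> count=0 queue=[] holders={T4}
Step 10: wait(T6) -> count=0 queue=[T6] holders={T4}
Step 11: wait(T3) -> count=0 queue=[T6,T3] holders={T4}
Step 12: wait(T2) -> count=0 queue=[T6,T3,T2] holders={T4}
Step 13: wait(T1) -> count=0 queue=[T6,T3,T2,T1] holders={T4}
Step 14: signal(T4) -> count=0 queue=[T3,T2,T1] holders={T6}
Step 15: signal(T6) -> count=0 queue=[T2,T1] holders={T3}
Step 16: signal(T3) -> count=0 queue=[T1] holders={T2}
Step 17: signal(T2) -> count=0 queue=[] holders={T1}
Step 18: signal(T1) -> count=1 queue=[] holders={none}
Step 19: wait(T1) -> count=0 queue=[] holders={T1}
Step 20: wait(T6) -> count=0 queue=[T6] holders={T1}
Final holders: T1

Answer: T1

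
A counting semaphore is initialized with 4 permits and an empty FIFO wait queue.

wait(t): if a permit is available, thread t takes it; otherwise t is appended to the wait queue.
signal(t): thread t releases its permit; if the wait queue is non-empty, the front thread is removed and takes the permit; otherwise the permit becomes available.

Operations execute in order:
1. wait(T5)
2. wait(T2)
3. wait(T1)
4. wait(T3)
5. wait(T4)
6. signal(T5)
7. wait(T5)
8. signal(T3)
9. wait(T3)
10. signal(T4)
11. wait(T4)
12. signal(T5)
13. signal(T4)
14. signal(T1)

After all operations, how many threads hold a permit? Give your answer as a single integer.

Step 1: wait(T5) -> count=3 queue=[] holders={T5}
Step 2: wait(T2) -> count=2 queue=[] holders={T2,T5}
Step 3: wait(T1) -> count=1 queue=[] holders={T1,T2,T5}
Step 4: wait(T3) -> count=0 queue=[] holders={T1,T2,T3,T5}
Step 5: wait(T4) -> count=0 queue=[T4] holders={T1,T2,T3,T5}
Step 6: signal(T5) -> count=0 queue=[] holders={T1,T2,T3,T4}
Step 7: wait(T5) -> count=0 queue=[T5] holders={T1,T2,T3,T4}
Step 8: signal(T3) -> count=0 queue=[] holders={T1,T2,T4,T5}
Step 9: wait(T3) -> count=0 queue=[T3] holders={T1,T2,T4,T5}
Step 10: signal(T4) -> count=0 queue=[] holders={T1,T2,T3,T5}
Step 11: wait(T4) -> count=0 queue=[T4] holders={T1,T2,T3,T5}
Step 12: signal(T5) -> count=0 queue=[] holders={T1,T2,T3,T4}
Step 13: signal(T4) -> count=1 queue=[] holders={T1,T2,T3}
Step 14: signal(T1) -> count=2 queue=[] holders={T2,T3}
Final holders: {T2,T3} -> 2 thread(s)

Answer: 2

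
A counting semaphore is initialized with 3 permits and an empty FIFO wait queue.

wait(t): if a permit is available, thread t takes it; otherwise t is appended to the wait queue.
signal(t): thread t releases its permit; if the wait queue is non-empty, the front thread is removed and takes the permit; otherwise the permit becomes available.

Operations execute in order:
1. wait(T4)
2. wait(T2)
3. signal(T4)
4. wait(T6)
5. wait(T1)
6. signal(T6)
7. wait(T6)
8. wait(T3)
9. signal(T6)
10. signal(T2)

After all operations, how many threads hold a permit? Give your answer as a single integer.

Step 1: wait(T4) -> count=2 queue=[] holders={T4}
Step 2: wait(T2) -> count=1 queue=[] holders={T2,T4}
Step 3: signal(T4) -> count=2 queue=[] holders={T2}
Step 4: wait(T6) -> count=1 queue=[] holders={T2,T6}
Step 5: wait(T1) -> count=0 queue=[] holders={T1,T2,T6}
Step 6: signal(T6) -> count=1 queue=[] holders={T1,T2}
Step 7: wait(T6) -> count=0 queue=[] holders={T1,T2,T6}
Step 8: wait(T3) -> count=0 queue=[T3] holders={T1,T2,T6}
Step 9: signal(T6) -> count=0 queue=[] holders={T1,T2,T3}
Step 10: signal(T2) -> count=1 queue=[] holders={T1,T3}
Final holders: {T1,T3} -> 2 thread(s)

Answer: 2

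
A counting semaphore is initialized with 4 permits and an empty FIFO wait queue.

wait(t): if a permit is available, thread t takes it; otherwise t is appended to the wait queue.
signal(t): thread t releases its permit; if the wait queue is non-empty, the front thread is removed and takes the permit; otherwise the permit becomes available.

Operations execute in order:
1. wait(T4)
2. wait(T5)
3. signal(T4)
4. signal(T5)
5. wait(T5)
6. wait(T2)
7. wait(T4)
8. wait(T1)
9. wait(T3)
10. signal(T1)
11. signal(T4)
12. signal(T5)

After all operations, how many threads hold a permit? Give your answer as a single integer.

Step 1: wait(T4) -> count=3 queue=[] holders={T4}
Step 2: wait(T5) -> count=2 queue=[] holders={T4,T5}
Step 3: signal(T4) -> count=3 queue=[] holders={T5}
Step 4: signal(T5) -> count=4 queue=[] holders={none}
Step 5: wait(T5) -> count=3 queue=[] holders={T5}
Step 6: wait(T2) -> count=2 queue=[] holders={T2,T5}
Step 7: wait(T4) -> count=1 queue=[] holders={T2,T4,T5}
Step 8: wait(T1) -> count=0 queue=[] holders={T1,T2,T4,T5}
Step 9: wait(T3) -> count=0 queue=[T3] holders={T1,T2,T4,T5}
Step 10: signal(T1) -> count=0 queue=[] holders={T2,T3,T4,T5}
Step 11: signal(T4) -> count=1 queue=[] holders={T2,T3,T5}
Step 12: signal(T5) -> count=2 queue=[] holders={T2,T3}
Final holders: {T2,T3} -> 2 thread(s)

Answer: 2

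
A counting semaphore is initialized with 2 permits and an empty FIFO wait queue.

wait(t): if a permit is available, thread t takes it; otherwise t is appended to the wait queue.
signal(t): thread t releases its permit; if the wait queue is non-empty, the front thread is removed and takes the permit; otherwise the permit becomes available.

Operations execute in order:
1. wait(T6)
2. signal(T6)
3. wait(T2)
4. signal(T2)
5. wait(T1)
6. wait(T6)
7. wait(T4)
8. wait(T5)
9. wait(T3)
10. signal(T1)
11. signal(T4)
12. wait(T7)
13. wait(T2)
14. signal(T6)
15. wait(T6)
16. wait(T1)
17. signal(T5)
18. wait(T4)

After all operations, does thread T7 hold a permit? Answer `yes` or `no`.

Answer: yes

Derivation:
Step 1: wait(T6) -> count=1 queue=[] holders={T6}
Step 2: signal(T6) -> count=2 queue=[] holders={none}
Step 3: wait(T2) -> count=1 queue=[] holders={T2}
Step 4: signal(T2) -> count=2 queue=[] holders={none}
Step 5: wait(T1) -> count=1 queue=[] holders={T1}
Step 6: wait(T6) -> count=0 queue=[] holders={T1,T6}
Step 7: wait(T4) -> count=0 queue=[T4] holders={T1,T6}
Step 8: wait(T5) -> count=0 queue=[T4,T5] holders={T1,T6}
Step 9: wait(T3) -> count=0 queue=[T4,T5,T3] holders={T1,T6}
Step 10: signal(T1) -> count=0 queue=[T5,T3] holders={T4,T6}
Step 11: signal(T4) -> count=0 queue=[T3] holders={T5,T6}
Step 12: wait(T7) -> count=0 queue=[T3,T7] holders={T5,T6}
Step 13: wait(T2) -> count=0 queue=[T3,T7,T2] holders={T5,T6}
Step 14: signal(T6) -> count=0 queue=[T7,T2] holders={T3,T5}
Step 15: wait(T6) -> count=0 queue=[T7,T2,T6] holders={T3,T5}
Step 16: wait(T1) -> count=0 queue=[T7,T2,T6,T1] holders={T3,T5}
Step 17: signal(T5) -> count=0 queue=[T2,T6,T1] holders={T3,T7}
Step 18: wait(T4) -> count=0 queue=[T2,T6,T1,T4] holders={T3,T7}
Final holders: {T3,T7} -> T7 in holders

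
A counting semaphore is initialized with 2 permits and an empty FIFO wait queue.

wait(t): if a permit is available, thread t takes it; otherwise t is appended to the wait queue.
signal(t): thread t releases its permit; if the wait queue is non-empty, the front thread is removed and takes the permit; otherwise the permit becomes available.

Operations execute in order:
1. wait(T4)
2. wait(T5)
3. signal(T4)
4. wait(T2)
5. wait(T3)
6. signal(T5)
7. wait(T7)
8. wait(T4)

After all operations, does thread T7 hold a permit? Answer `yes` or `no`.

Step 1: wait(T4) -> count=1 queue=[] holders={T4}
Step 2: wait(T5) -> count=0 queue=[] holders={T4,T5}
Step 3: signal(T4) -> count=1 queue=[] holders={T5}
Step 4: wait(T2) -> count=0 queue=[] holders={T2,T5}
Step 5: wait(T3) -> count=0 queue=[T3] holders={T2,T5}
Step 6: signal(T5) -> count=0 queue=[] holders={T2,T3}
Step 7: wait(T7) -> count=0 queue=[T7] holders={T2,T3}
Step 8: wait(T4) -> count=0 queue=[T7,T4] holders={T2,T3}
Final holders: {T2,T3} -> T7 not in holders

Answer: no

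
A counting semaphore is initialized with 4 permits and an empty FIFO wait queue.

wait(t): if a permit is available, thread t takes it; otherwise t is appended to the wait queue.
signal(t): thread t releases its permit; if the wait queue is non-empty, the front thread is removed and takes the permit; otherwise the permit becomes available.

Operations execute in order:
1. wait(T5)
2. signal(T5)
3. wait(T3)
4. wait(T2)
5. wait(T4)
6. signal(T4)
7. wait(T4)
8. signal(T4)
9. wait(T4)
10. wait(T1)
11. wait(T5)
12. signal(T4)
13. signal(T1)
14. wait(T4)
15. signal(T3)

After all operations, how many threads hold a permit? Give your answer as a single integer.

Step 1: wait(T5) -> count=3 queue=[] holders={T5}
Step 2: signal(T5) -> count=4 queue=[] holders={none}
Step 3: wait(T3) -> count=3 queue=[] holders={T3}
Step 4: wait(T2) -> count=2 queue=[] holders={T2,T3}
Step 5: wait(T4) -> count=1 queue=[] holders={T2,T3,T4}
Step 6: signal(T4) -> count=2 queue=[] holders={T2,T3}
Step 7: wait(T4) -> count=1 queue=[] holders={T2,T3,T4}
Step 8: signal(T4) -> count=2 queue=[] holders={T2,T3}
Step 9: wait(T4) -> count=1 queue=[] holders={T2,T3,T4}
Step 10: wait(T1) -> count=0 queue=[] holders={T1,T2,T3,T4}
Step 11: wait(T5) -> count=0 queue=[T5] holders={T1,T2,T3,T4}
Step 12: signal(T4) -> count=0 queue=[] holders={T1,T2,T3,T5}
Step 13: signal(T1) -> count=1 queue=[] holders={T2,T3,T5}
Step 14: wait(T4) -> count=0 queue=[] holders={T2,T3,T4,T5}
Step 15: signal(T3) -> count=1 queue=[] holders={T2,T4,T5}
Final holders: {T2,T4,T5} -> 3 thread(s)

Answer: 3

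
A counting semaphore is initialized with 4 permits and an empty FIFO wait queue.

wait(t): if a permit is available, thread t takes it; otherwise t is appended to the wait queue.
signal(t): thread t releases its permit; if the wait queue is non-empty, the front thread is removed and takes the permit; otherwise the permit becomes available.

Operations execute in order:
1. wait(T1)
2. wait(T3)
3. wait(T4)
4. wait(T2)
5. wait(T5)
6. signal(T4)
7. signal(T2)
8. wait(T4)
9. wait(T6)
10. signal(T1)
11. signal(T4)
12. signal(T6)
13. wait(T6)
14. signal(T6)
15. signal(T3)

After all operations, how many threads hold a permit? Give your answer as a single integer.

Answer: 1

Derivation:
Step 1: wait(T1) -> count=3 queue=[] holders={T1}
Step 2: wait(T3) -> count=2 queue=[] holders={T1,T3}
Step 3: wait(T4) -> count=1 queue=[] holders={T1,T3,T4}
Step 4: wait(T2) -> count=0 queue=[] holders={T1,T2,T3,T4}
Step 5: wait(T5) -> count=0 queue=[T5] holders={T1,T2,T3,T4}
Step 6: signal(T4) -> count=0 queue=[] holders={T1,T2,T3,T5}
Step 7: signal(T2) -> count=1 queue=[] holders={T1,T3,T5}
Step 8: wait(T4) -> count=0 queue=[] holders={T1,T3,T4,T5}
Step 9: wait(T6) -> count=0 queue=[T6] holders={T1,T3,T4,T5}
Step 10: signal(T1) -> count=0 queue=[] holders={T3,T4,T5,T6}
Step 11: signal(T4) -> count=1 queue=[] holders={T3,T5,T6}
Step 12: signal(T6) -> count=2 queue=[] holders={T3,T5}
Step 13: wait(T6) -> count=1 queue=[] holders={T3,T5,T6}
Step 14: signal(T6) -> count=2 queue=[] holders={T3,T5}
Step 15: signal(T3) -> count=3 queue=[] holders={T5}
Final holders: {T5} -> 1 thread(s)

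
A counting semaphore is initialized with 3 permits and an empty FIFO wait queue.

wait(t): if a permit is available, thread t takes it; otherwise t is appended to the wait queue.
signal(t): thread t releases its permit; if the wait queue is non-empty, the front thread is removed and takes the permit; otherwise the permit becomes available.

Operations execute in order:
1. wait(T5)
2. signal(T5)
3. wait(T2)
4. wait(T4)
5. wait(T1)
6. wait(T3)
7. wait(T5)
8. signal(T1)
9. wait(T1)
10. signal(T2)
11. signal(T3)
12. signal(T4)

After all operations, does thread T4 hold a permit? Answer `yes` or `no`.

Answer: no

Derivation:
Step 1: wait(T5) -> count=2 queue=[] holders={T5}
Step 2: signal(T5) -> count=3 queue=[] holders={none}
Step 3: wait(T2) -> count=2 queue=[] holders={T2}
Step 4: wait(T4) -> count=1 queue=[] holders={T2,T4}
Step 5: wait(T1) -> count=0 queue=[] holders={T1,T2,T4}
Step 6: wait(T3) -> count=0 queue=[T3] holders={T1,T2,T4}
Step 7: wait(T5) -> count=0 queue=[T3,T5] holders={T1,T2,T4}
Step 8: signal(T1) -> count=0 queue=[T5] holders={T2,T3,T4}
Step 9: wait(T1) -> count=0 queue=[T5,T1] holders={T2,T3,T4}
Step 10: signal(T2) -> count=0 queue=[T1] holders={T3,T4,T5}
Step 11: signal(T3) -> count=0 queue=[] holders={T1,T4,T5}
Step 12: signal(T4) -> count=1 queue=[] holders={T1,T5}
Final holders: {T1,T5} -> T4 not in holders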